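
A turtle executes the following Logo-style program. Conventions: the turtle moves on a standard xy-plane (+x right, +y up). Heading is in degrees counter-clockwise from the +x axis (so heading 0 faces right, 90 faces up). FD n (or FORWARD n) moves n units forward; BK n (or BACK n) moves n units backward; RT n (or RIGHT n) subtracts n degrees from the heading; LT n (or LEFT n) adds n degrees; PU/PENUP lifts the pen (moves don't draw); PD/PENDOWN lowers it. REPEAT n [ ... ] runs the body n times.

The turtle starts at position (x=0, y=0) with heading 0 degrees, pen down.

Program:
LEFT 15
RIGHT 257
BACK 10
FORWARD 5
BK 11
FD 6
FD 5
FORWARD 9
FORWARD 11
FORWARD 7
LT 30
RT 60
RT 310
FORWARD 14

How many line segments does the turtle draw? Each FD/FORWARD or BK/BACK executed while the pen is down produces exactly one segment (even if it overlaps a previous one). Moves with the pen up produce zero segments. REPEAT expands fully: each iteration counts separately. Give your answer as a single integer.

Executing turtle program step by step:
Start: pos=(0,0), heading=0, pen down
LT 15: heading 0 -> 15
RT 257: heading 15 -> 118
BK 10: (0,0) -> (4.695,-8.829) [heading=118, draw]
FD 5: (4.695,-8.829) -> (2.347,-4.415) [heading=118, draw]
BK 11: (2.347,-4.415) -> (7.512,-14.127) [heading=118, draw]
FD 6: (7.512,-14.127) -> (4.695,-8.829) [heading=118, draw]
FD 5: (4.695,-8.829) -> (2.347,-4.415) [heading=118, draw]
FD 9: (2.347,-4.415) -> (-1.878,3.532) [heading=118, draw]
FD 11: (-1.878,3.532) -> (-7.042,13.244) [heading=118, draw]
FD 7: (-7.042,13.244) -> (-10.328,19.425) [heading=118, draw]
LT 30: heading 118 -> 148
RT 60: heading 148 -> 88
RT 310: heading 88 -> 138
FD 14: (-10.328,19.425) -> (-20.732,28.793) [heading=138, draw]
Final: pos=(-20.732,28.793), heading=138, 9 segment(s) drawn
Segments drawn: 9

Answer: 9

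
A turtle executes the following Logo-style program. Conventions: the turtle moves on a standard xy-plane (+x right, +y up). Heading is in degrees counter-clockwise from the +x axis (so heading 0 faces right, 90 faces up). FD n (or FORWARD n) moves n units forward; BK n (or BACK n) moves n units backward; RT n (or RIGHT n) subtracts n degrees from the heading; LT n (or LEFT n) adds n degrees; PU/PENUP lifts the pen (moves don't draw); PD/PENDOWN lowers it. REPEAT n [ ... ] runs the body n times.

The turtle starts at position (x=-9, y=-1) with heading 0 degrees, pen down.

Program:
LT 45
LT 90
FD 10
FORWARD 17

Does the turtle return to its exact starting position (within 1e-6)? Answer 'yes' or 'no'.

Answer: no

Derivation:
Executing turtle program step by step:
Start: pos=(-9,-1), heading=0, pen down
LT 45: heading 0 -> 45
LT 90: heading 45 -> 135
FD 10: (-9,-1) -> (-16.071,6.071) [heading=135, draw]
FD 17: (-16.071,6.071) -> (-28.092,18.092) [heading=135, draw]
Final: pos=(-28.092,18.092), heading=135, 2 segment(s) drawn

Start position: (-9, -1)
Final position: (-28.092, 18.092)
Distance = 27; >= 1e-6 -> NOT closed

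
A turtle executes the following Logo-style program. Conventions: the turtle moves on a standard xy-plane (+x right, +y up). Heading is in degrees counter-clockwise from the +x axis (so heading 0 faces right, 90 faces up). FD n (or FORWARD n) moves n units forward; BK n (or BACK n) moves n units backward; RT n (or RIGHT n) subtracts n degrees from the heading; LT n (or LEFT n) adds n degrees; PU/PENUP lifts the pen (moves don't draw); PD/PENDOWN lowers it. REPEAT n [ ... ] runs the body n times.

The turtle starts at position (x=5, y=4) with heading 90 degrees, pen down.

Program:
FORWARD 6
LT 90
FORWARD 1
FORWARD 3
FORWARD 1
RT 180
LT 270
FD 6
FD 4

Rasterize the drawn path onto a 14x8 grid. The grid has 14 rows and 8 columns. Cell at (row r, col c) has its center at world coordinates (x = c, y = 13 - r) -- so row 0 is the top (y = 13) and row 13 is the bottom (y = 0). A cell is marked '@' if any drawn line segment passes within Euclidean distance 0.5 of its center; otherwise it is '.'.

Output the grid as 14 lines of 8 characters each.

Segment 0: (5,4) -> (5,10)
Segment 1: (5,10) -> (4,10)
Segment 2: (4,10) -> (1,10)
Segment 3: (1,10) -> (0,10)
Segment 4: (0,10) -> (-0,4)
Segment 5: (-0,4) -> (-0,0)

Answer: ........
........
........
@@@@@@..
@....@..
@....@..
@....@..
@....@..
@....@..
@....@..
@.......
@.......
@.......
@.......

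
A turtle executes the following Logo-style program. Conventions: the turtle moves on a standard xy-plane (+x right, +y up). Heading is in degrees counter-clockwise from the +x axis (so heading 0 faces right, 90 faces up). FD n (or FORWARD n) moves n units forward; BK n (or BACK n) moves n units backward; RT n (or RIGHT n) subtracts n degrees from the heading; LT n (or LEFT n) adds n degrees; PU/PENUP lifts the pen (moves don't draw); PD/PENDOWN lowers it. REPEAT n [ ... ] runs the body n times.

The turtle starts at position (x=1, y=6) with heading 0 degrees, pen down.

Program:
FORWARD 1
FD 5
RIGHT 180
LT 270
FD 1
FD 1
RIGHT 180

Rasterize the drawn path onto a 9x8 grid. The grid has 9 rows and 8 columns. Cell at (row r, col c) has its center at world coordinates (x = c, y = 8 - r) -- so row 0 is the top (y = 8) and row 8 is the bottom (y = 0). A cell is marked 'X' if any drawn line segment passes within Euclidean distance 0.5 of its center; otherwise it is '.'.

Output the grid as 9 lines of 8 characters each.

Answer: .......X
.......X
.XXXXXXX
........
........
........
........
........
........

Derivation:
Segment 0: (1,6) -> (2,6)
Segment 1: (2,6) -> (7,6)
Segment 2: (7,6) -> (7,7)
Segment 3: (7,7) -> (7,8)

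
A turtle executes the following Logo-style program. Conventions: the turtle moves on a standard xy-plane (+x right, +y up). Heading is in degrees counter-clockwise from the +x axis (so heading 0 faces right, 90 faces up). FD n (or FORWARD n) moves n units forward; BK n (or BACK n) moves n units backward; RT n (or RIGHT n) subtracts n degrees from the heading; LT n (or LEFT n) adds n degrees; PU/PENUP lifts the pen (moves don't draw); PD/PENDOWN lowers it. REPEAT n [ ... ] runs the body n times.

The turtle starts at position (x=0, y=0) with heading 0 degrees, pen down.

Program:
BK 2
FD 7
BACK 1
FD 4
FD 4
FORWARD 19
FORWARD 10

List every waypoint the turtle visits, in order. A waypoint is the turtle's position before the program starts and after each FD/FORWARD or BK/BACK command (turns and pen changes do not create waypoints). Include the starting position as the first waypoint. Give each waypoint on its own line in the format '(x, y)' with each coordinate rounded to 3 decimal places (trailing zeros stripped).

Executing turtle program step by step:
Start: pos=(0,0), heading=0, pen down
BK 2: (0,0) -> (-2,0) [heading=0, draw]
FD 7: (-2,0) -> (5,0) [heading=0, draw]
BK 1: (5,0) -> (4,0) [heading=0, draw]
FD 4: (4,0) -> (8,0) [heading=0, draw]
FD 4: (8,0) -> (12,0) [heading=0, draw]
FD 19: (12,0) -> (31,0) [heading=0, draw]
FD 10: (31,0) -> (41,0) [heading=0, draw]
Final: pos=(41,0), heading=0, 7 segment(s) drawn
Waypoints (8 total):
(0, 0)
(-2, 0)
(5, 0)
(4, 0)
(8, 0)
(12, 0)
(31, 0)
(41, 0)

Answer: (0, 0)
(-2, 0)
(5, 0)
(4, 0)
(8, 0)
(12, 0)
(31, 0)
(41, 0)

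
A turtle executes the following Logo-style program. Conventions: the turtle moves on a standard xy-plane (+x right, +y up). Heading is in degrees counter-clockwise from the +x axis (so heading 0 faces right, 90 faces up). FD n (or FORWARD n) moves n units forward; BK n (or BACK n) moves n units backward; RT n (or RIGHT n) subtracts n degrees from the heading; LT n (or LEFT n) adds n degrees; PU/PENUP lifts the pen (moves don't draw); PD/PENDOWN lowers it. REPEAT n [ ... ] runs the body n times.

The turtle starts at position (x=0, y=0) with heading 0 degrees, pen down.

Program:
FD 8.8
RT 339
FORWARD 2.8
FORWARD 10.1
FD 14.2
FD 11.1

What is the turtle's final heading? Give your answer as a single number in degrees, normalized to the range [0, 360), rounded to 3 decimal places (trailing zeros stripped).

Executing turtle program step by step:
Start: pos=(0,0), heading=0, pen down
FD 8.8: (0,0) -> (8.8,0) [heading=0, draw]
RT 339: heading 0 -> 21
FD 2.8: (8.8,0) -> (11.414,1.003) [heading=21, draw]
FD 10.1: (11.414,1.003) -> (20.843,4.623) [heading=21, draw]
FD 14.2: (20.843,4.623) -> (34.1,9.712) [heading=21, draw]
FD 11.1: (34.1,9.712) -> (44.463,13.69) [heading=21, draw]
Final: pos=(44.463,13.69), heading=21, 5 segment(s) drawn

Answer: 21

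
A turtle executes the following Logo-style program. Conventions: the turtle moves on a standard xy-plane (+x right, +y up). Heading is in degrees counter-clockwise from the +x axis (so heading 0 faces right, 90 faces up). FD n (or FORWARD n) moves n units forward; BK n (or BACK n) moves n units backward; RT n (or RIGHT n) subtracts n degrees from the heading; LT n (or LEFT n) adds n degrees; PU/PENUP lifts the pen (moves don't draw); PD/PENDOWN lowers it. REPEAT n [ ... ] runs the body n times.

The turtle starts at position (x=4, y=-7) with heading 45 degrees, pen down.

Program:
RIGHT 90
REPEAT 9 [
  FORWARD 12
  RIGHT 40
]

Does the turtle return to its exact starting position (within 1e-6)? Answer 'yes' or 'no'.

Executing turtle program step by step:
Start: pos=(4,-7), heading=45, pen down
RT 90: heading 45 -> 315
REPEAT 9 [
  -- iteration 1/9 --
  FD 12: (4,-7) -> (12.485,-15.485) [heading=315, draw]
  RT 40: heading 315 -> 275
  -- iteration 2/9 --
  FD 12: (12.485,-15.485) -> (13.531,-27.44) [heading=275, draw]
  RT 40: heading 275 -> 235
  -- iteration 3/9 --
  FD 12: (13.531,-27.44) -> (6.648,-37.269) [heading=235, draw]
  RT 40: heading 235 -> 195
  -- iteration 4/9 --
  FD 12: (6.648,-37.269) -> (-4.943,-40.375) [heading=195, draw]
  RT 40: heading 195 -> 155
  -- iteration 5/9 --
  FD 12: (-4.943,-40.375) -> (-15.819,-35.304) [heading=155, draw]
  RT 40: heading 155 -> 115
  -- iteration 6/9 --
  FD 12: (-15.819,-35.304) -> (-20.89,-24.428) [heading=115, draw]
  RT 40: heading 115 -> 75
  -- iteration 7/9 --
  FD 12: (-20.89,-24.428) -> (-17.784,-12.837) [heading=75, draw]
  RT 40: heading 75 -> 35
  -- iteration 8/9 --
  FD 12: (-17.784,-12.837) -> (-7.954,-5.954) [heading=35, draw]
  RT 40: heading 35 -> 355
  -- iteration 9/9 --
  FD 12: (-7.954,-5.954) -> (4,-7) [heading=355, draw]
  RT 40: heading 355 -> 315
]
Final: pos=(4,-7), heading=315, 9 segment(s) drawn

Start position: (4, -7)
Final position: (4, -7)
Distance = 0; < 1e-6 -> CLOSED

Answer: yes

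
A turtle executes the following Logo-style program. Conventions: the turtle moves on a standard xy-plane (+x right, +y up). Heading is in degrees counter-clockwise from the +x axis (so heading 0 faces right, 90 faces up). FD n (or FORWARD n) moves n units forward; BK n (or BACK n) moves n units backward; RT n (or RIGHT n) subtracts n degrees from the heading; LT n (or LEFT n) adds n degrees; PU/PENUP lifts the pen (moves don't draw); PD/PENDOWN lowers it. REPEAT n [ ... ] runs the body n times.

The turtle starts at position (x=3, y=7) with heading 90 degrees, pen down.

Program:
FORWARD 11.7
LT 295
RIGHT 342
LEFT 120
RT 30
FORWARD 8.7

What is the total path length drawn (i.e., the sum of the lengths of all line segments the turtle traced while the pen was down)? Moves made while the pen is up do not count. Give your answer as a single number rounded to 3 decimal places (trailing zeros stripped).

Answer: 20.4

Derivation:
Executing turtle program step by step:
Start: pos=(3,7), heading=90, pen down
FD 11.7: (3,7) -> (3,18.7) [heading=90, draw]
LT 295: heading 90 -> 25
RT 342: heading 25 -> 43
LT 120: heading 43 -> 163
RT 30: heading 163 -> 133
FD 8.7: (3,18.7) -> (-2.933,25.063) [heading=133, draw]
Final: pos=(-2.933,25.063), heading=133, 2 segment(s) drawn

Segment lengths:
  seg 1: (3,7) -> (3,18.7), length = 11.7
  seg 2: (3,18.7) -> (-2.933,25.063), length = 8.7
Total = 20.4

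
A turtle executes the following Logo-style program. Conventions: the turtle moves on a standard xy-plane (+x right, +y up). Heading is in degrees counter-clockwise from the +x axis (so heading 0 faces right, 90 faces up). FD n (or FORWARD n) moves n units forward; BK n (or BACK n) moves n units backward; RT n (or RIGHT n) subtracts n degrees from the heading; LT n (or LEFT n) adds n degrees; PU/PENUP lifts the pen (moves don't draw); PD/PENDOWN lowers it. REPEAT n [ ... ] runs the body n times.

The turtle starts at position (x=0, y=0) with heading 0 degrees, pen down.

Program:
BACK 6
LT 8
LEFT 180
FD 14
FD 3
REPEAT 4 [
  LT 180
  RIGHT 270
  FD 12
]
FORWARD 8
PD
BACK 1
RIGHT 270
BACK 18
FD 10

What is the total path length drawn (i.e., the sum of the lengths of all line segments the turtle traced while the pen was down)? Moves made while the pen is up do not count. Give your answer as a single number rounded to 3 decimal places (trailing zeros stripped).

Executing turtle program step by step:
Start: pos=(0,0), heading=0, pen down
BK 6: (0,0) -> (-6,0) [heading=0, draw]
LT 8: heading 0 -> 8
LT 180: heading 8 -> 188
FD 14: (-6,0) -> (-19.864,-1.948) [heading=188, draw]
FD 3: (-19.864,-1.948) -> (-22.835,-2.366) [heading=188, draw]
REPEAT 4 [
  -- iteration 1/4 --
  LT 180: heading 188 -> 8
  RT 270: heading 8 -> 98
  FD 12: (-22.835,-2.366) -> (-24.505,9.517) [heading=98, draw]
  -- iteration 2/4 --
  LT 180: heading 98 -> 278
  RT 270: heading 278 -> 8
  FD 12: (-24.505,9.517) -> (-12.621,11.187) [heading=8, draw]
  -- iteration 3/4 --
  LT 180: heading 8 -> 188
  RT 270: heading 188 -> 278
  FD 12: (-12.621,11.187) -> (-10.951,-0.696) [heading=278, draw]
  -- iteration 4/4 --
  LT 180: heading 278 -> 98
  RT 270: heading 98 -> 188
  FD 12: (-10.951,-0.696) -> (-22.835,-2.366) [heading=188, draw]
]
FD 8: (-22.835,-2.366) -> (-30.757,-3.479) [heading=188, draw]
PD: pen down
BK 1: (-30.757,-3.479) -> (-29.766,-3.34) [heading=188, draw]
RT 270: heading 188 -> 278
BK 18: (-29.766,-3.34) -> (-32.272,14.485) [heading=278, draw]
FD 10: (-32.272,14.485) -> (-30.88,4.582) [heading=278, draw]
Final: pos=(-30.88,4.582), heading=278, 11 segment(s) drawn

Segment lengths:
  seg 1: (0,0) -> (-6,0), length = 6
  seg 2: (-6,0) -> (-19.864,-1.948), length = 14
  seg 3: (-19.864,-1.948) -> (-22.835,-2.366), length = 3
  seg 4: (-22.835,-2.366) -> (-24.505,9.517), length = 12
  seg 5: (-24.505,9.517) -> (-12.621,11.187), length = 12
  seg 6: (-12.621,11.187) -> (-10.951,-0.696), length = 12
  seg 7: (-10.951,-0.696) -> (-22.835,-2.366), length = 12
  seg 8: (-22.835,-2.366) -> (-30.757,-3.479), length = 8
  seg 9: (-30.757,-3.479) -> (-29.766,-3.34), length = 1
  seg 10: (-29.766,-3.34) -> (-32.272,14.485), length = 18
  seg 11: (-32.272,14.485) -> (-30.88,4.582), length = 10
Total = 108

Answer: 108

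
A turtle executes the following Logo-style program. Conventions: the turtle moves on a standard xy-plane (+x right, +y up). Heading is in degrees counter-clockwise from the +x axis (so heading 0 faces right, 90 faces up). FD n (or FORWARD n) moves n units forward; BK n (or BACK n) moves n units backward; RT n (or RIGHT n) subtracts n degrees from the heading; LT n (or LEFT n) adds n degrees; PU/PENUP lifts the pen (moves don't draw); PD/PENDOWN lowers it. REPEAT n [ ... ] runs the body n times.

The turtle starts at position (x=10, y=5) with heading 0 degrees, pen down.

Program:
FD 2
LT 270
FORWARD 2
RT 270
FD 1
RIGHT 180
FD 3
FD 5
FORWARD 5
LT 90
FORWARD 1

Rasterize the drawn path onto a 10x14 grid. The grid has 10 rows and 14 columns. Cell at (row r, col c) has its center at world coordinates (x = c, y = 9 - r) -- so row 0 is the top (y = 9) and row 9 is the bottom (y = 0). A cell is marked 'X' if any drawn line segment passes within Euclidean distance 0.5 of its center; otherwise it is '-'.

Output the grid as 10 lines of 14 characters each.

Segment 0: (10,5) -> (12,5)
Segment 1: (12,5) -> (12,3)
Segment 2: (12,3) -> (13,3)
Segment 3: (13,3) -> (10,3)
Segment 4: (10,3) -> (5,3)
Segment 5: (5,3) -> (0,3)
Segment 6: (0,3) -> (0,2)

Answer: --------------
--------------
--------------
--------------
----------XXX-
------------X-
XXXXXXXXXXXXXX
X-------------
--------------
--------------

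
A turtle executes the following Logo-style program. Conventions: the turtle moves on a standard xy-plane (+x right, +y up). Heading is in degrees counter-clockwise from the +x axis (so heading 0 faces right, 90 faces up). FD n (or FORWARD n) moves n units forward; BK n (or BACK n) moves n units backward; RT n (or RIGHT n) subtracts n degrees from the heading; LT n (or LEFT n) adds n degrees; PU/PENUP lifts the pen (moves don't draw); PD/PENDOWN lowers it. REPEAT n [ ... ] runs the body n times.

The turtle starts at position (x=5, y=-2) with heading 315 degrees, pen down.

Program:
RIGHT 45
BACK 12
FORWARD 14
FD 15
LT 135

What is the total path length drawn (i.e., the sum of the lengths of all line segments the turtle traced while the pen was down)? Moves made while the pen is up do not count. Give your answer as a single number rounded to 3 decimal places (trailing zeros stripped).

Executing turtle program step by step:
Start: pos=(5,-2), heading=315, pen down
RT 45: heading 315 -> 270
BK 12: (5,-2) -> (5,10) [heading=270, draw]
FD 14: (5,10) -> (5,-4) [heading=270, draw]
FD 15: (5,-4) -> (5,-19) [heading=270, draw]
LT 135: heading 270 -> 45
Final: pos=(5,-19), heading=45, 3 segment(s) drawn

Segment lengths:
  seg 1: (5,-2) -> (5,10), length = 12
  seg 2: (5,10) -> (5,-4), length = 14
  seg 3: (5,-4) -> (5,-19), length = 15
Total = 41

Answer: 41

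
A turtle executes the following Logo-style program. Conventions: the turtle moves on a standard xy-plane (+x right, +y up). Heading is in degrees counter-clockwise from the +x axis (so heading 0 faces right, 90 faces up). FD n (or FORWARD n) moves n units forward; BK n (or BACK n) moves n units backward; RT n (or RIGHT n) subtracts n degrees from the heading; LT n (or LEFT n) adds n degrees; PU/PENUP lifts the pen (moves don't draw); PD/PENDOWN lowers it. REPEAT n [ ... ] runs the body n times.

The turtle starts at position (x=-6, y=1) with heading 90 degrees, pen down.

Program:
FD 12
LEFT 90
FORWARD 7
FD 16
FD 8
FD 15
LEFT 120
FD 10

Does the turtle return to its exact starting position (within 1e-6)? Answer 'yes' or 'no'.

Executing turtle program step by step:
Start: pos=(-6,1), heading=90, pen down
FD 12: (-6,1) -> (-6,13) [heading=90, draw]
LT 90: heading 90 -> 180
FD 7: (-6,13) -> (-13,13) [heading=180, draw]
FD 16: (-13,13) -> (-29,13) [heading=180, draw]
FD 8: (-29,13) -> (-37,13) [heading=180, draw]
FD 15: (-37,13) -> (-52,13) [heading=180, draw]
LT 120: heading 180 -> 300
FD 10: (-52,13) -> (-47,4.34) [heading=300, draw]
Final: pos=(-47,4.34), heading=300, 6 segment(s) drawn

Start position: (-6, 1)
Final position: (-47, 4.34)
Distance = 41.136; >= 1e-6 -> NOT closed

Answer: no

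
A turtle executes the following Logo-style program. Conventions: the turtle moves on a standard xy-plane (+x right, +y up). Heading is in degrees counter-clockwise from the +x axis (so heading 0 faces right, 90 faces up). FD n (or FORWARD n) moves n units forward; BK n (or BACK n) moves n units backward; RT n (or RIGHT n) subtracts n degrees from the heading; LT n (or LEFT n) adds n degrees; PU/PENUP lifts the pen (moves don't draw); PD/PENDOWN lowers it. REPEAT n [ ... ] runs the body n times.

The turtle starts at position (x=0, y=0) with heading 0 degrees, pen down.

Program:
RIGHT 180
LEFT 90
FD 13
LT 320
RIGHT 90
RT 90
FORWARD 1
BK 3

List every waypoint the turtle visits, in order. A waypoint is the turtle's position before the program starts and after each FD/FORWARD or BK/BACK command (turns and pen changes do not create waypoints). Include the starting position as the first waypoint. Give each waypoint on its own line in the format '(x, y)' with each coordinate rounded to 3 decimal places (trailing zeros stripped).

Executing turtle program step by step:
Start: pos=(0,0), heading=0, pen down
RT 180: heading 0 -> 180
LT 90: heading 180 -> 270
FD 13: (0,0) -> (0,-13) [heading=270, draw]
LT 320: heading 270 -> 230
RT 90: heading 230 -> 140
RT 90: heading 140 -> 50
FD 1: (0,-13) -> (0.643,-12.234) [heading=50, draw]
BK 3: (0.643,-12.234) -> (-1.286,-14.532) [heading=50, draw]
Final: pos=(-1.286,-14.532), heading=50, 3 segment(s) drawn
Waypoints (4 total):
(0, 0)
(0, -13)
(0.643, -12.234)
(-1.286, -14.532)

Answer: (0, 0)
(0, -13)
(0.643, -12.234)
(-1.286, -14.532)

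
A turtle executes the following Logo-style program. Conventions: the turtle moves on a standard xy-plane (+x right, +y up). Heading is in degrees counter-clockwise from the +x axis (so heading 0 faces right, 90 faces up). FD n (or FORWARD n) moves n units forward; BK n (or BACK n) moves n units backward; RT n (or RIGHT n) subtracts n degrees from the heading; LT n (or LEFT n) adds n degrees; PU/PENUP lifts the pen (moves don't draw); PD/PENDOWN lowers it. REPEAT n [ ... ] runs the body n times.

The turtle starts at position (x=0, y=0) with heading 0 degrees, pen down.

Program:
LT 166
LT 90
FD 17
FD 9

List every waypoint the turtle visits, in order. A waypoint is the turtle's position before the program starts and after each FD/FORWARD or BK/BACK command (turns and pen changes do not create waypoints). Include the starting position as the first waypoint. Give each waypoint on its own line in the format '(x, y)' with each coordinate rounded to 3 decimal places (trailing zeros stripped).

Executing turtle program step by step:
Start: pos=(0,0), heading=0, pen down
LT 166: heading 0 -> 166
LT 90: heading 166 -> 256
FD 17: (0,0) -> (-4.113,-16.495) [heading=256, draw]
FD 9: (-4.113,-16.495) -> (-6.29,-25.228) [heading=256, draw]
Final: pos=(-6.29,-25.228), heading=256, 2 segment(s) drawn
Waypoints (3 total):
(0, 0)
(-4.113, -16.495)
(-6.29, -25.228)

Answer: (0, 0)
(-4.113, -16.495)
(-6.29, -25.228)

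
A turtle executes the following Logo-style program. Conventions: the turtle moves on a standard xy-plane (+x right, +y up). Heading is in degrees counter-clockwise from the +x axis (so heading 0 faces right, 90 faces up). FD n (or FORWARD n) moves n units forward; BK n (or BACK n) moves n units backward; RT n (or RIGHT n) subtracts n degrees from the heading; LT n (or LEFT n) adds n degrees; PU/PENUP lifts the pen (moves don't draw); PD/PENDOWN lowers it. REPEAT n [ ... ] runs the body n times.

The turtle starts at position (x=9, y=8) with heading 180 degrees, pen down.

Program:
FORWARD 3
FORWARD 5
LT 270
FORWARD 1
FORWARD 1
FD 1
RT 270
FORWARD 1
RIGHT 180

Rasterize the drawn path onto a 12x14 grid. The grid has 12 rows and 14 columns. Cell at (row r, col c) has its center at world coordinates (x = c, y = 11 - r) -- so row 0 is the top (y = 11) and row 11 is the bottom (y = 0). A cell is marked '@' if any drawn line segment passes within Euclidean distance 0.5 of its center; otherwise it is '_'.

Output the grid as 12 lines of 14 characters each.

Segment 0: (9,8) -> (6,8)
Segment 1: (6,8) -> (1,8)
Segment 2: (1,8) -> (1,9)
Segment 3: (1,9) -> (1,10)
Segment 4: (1,10) -> (1,11)
Segment 5: (1,11) -> (0,11)

Answer: @@____________
_@____________
_@____________
_@@@@@@@@@____
______________
______________
______________
______________
______________
______________
______________
______________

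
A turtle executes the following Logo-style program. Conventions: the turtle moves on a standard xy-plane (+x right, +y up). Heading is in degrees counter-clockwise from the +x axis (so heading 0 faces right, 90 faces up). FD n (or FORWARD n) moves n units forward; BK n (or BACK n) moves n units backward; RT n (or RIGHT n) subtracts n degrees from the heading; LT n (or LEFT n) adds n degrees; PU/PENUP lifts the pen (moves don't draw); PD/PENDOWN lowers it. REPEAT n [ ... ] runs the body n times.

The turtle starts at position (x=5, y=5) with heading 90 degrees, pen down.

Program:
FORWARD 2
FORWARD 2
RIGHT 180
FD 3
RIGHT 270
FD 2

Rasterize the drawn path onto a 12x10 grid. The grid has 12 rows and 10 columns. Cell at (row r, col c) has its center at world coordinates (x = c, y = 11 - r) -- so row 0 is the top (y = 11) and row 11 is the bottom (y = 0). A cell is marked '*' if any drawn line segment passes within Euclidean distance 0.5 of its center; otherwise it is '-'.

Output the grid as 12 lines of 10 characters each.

Segment 0: (5,5) -> (5,7)
Segment 1: (5,7) -> (5,9)
Segment 2: (5,9) -> (5,6)
Segment 3: (5,6) -> (7,6)

Answer: ----------
----------
-----*----
-----*----
-----*----
-----***--
-----*----
----------
----------
----------
----------
----------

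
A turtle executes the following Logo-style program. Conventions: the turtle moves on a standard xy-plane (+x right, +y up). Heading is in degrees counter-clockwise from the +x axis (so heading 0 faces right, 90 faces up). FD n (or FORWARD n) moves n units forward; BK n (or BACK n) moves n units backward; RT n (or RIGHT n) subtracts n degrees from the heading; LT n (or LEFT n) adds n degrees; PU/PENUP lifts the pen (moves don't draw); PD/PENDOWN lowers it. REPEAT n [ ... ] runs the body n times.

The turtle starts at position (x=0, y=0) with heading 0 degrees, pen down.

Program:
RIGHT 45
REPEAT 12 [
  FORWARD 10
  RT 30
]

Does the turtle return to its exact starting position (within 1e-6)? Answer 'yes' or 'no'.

Answer: yes

Derivation:
Executing turtle program step by step:
Start: pos=(0,0), heading=0, pen down
RT 45: heading 0 -> 315
REPEAT 12 [
  -- iteration 1/12 --
  FD 10: (0,0) -> (7.071,-7.071) [heading=315, draw]
  RT 30: heading 315 -> 285
  -- iteration 2/12 --
  FD 10: (7.071,-7.071) -> (9.659,-16.73) [heading=285, draw]
  RT 30: heading 285 -> 255
  -- iteration 3/12 --
  FD 10: (9.659,-16.73) -> (7.071,-26.39) [heading=255, draw]
  RT 30: heading 255 -> 225
  -- iteration 4/12 --
  FD 10: (7.071,-26.39) -> (0,-33.461) [heading=225, draw]
  RT 30: heading 225 -> 195
  -- iteration 5/12 --
  FD 10: (0,-33.461) -> (-9.659,-36.049) [heading=195, draw]
  RT 30: heading 195 -> 165
  -- iteration 6/12 --
  FD 10: (-9.659,-36.049) -> (-19.319,-33.461) [heading=165, draw]
  RT 30: heading 165 -> 135
  -- iteration 7/12 --
  FD 10: (-19.319,-33.461) -> (-26.39,-26.39) [heading=135, draw]
  RT 30: heading 135 -> 105
  -- iteration 8/12 --
  FD 10: (-26.39,-26.39) -> (-28.978,-16.73) [heading=105, draw]
  RT 30: heading 105 -> 75
  -- iteration 9/12 --
  FD 10: (-28.978,-16.73) -> (-26.39,-7.071) [heading=75, draw]
  RT 30: heading 75 -> 45
  -- iteration 10/12 --
  FD 10: (-26.39,-7.071) -> (-19.319,0) [heading=45, draw]
  RT 30: heading 45 -> 15
  -- iteration 11/12 --
  FD 10: (-19.319,0) -> (-9.659,2.588) [heading=15, draw]
  RT 30: heading 15 -> 345
  -- iteration 12/12 --
  FD 10: (-9.659,2.588) -> (0,0) [heading=345, draw]
  RT 30: heading 345 -> 315
]
Final: pos=(0,0), heading=315, 12 segment(s) drawn

Start position: (0, 0)
Final position: (0, 0)
Distance = 0; < 1e-6 -> CLOSED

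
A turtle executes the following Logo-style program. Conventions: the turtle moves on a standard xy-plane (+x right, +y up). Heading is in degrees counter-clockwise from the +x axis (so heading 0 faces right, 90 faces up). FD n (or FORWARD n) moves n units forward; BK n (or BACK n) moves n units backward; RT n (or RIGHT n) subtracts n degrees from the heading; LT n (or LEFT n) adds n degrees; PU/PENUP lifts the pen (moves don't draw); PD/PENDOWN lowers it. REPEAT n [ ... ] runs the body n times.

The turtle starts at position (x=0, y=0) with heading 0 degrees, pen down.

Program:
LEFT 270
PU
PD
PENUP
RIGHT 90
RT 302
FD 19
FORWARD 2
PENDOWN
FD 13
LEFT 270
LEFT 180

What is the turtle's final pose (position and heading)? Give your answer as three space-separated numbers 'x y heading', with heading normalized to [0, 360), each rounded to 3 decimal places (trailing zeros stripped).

Executing turtle program step by step:
Start: pos=(0,0), heading=0, pen down
LT 270: heading 0 -> 270
PU: pen up
PD: pen down
PU: pen up
RT 90: heading 270 -> 180
RT 302: heading 180 -> 238
FD 19: (0,0) -> (-10.068,-16.113) [heading=238, move]
FD 2: (-10.068,-16.113) -> (-11.128,-17.809) [heading=238, move]
PD: pen down
FD 13: (-11.128,-17.809) -> (-18.017,-28.834) [heading=238, draw]
LT 270: heading 238 -> 148
LT 180: heading 148 -> 328
Final: pos=(-18.017,-28.834), heading=328, 1 segment(s) drawn

Answer: -18.017 -28.834 328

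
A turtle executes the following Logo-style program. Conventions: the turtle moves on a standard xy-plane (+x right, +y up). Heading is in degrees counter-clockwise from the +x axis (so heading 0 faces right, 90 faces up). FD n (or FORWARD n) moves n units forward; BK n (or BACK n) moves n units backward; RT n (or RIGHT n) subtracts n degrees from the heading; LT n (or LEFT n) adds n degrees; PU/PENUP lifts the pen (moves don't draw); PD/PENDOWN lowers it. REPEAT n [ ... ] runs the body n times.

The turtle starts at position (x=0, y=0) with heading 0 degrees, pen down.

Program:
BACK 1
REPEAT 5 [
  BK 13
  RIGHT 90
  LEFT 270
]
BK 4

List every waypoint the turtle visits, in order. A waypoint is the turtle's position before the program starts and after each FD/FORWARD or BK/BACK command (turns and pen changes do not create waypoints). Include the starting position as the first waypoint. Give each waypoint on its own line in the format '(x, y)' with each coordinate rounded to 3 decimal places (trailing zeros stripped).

Answer: (0, 0)
(-1, 0)
(-14, 0)
(-1, 0)
(-14, 0)
(-1, 0)
(-14, 0)
(-10, 0)

Derivation:
Executing turtle program step by step:
Start: pos=(0,0), heading=0, pen down
BK 1: (0,0) -> (-1,0) [heading=0, draw]
REPEAT 5 [
  -- iteration 1/5 --
  BK 13: (-1,0) -> (-14,0) [heading=0, draw]
  RT 90: heading 0 -> 270
  LT 270: heading 270 -> 180
  -- iteration 2/5 --
  BK 13: (-14,0) -> (-1,0) [heading=180, draw]
  RT 90: heading 180 -> 90
  LT 270: heading 90 -> 0
  -- iteration 3/5 --
  BK 13: (-1,0) -> (-14,0) [heading=0, draw]
  RT 90: heading 0 -> 270
  LT 270: heading 270 -> 180
  -- iteration 4/5 --
  BK 13: (-14,0) -> (-1,0) [heading=180, draw]
  RT 90: heading 180 -> 90
  LT 270: heading 90 -> 0
  -- iteration 5/5 --
  BK 13: (-1,0) -> (-14,0) [heading=0, draw]
  RT 90: heading 0 -> 270
  LT 270: heading 270 -> 180
]
BK 4: (-14,0) -> (-10,0) [heading=180, draw]
Final: pos=(-10,0), heading=180, 7 segment(s) drawn
Waypoints (8 total):
(0, 0)
(-1, 0)
(-14, 0)
(-1, 0)
(-14, 0)
(-1, 0)
(-14, 0)
(-10, 0)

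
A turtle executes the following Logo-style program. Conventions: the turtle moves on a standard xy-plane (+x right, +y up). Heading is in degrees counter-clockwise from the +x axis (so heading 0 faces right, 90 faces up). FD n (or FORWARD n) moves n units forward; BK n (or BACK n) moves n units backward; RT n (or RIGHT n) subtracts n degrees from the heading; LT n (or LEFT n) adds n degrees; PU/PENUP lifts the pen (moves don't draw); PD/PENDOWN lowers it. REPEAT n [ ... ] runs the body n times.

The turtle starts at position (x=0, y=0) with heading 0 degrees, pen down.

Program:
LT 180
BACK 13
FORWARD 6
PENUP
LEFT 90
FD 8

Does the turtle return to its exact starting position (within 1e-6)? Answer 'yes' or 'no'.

Answer: no

Derivation:
Executing turtle program step by step:
Start: pos=(0,0), heading=0, pen down
LT 180: heading 0 -> 180
BK 13: (0,0) -> (13,0) [heading=180, draw]
FD 6: (13,0) -> (7,0) [heading=180, draw]
PU: pen up
LT 90: heading 180 -> 270
FD 8: (7,0) -> (7,-8) [heading=270, move]
Final: pos=(7,-8), heading=270, 2 segment(s) drawn

Start position: (0, 0)
Final position: (7, -8)
Distance = 10.63; >= 1e-6 -> NOT closed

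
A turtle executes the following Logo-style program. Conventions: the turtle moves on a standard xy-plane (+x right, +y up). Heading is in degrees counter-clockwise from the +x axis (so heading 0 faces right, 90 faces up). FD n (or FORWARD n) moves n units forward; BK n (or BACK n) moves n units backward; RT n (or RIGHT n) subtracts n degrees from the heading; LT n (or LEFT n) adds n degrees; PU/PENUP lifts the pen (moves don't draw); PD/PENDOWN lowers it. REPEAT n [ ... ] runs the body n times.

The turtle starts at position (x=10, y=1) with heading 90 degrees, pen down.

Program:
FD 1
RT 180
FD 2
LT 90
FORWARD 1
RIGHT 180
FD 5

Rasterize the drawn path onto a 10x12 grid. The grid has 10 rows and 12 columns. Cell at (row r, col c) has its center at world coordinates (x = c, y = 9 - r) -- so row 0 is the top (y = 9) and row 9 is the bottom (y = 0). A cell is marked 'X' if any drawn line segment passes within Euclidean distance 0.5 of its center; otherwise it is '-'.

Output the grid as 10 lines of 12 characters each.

Answer: ------------
------------
------------
------------
------------
------------
------------
----------X-
----------X-
------XXXXXX

Derivation:
Segment 0: (10,1) -> (10,2)
Segment 1: (10,2) -> (10,0)
Segment 2: (10,0) -> (11,0)
Segment 3: (11,0) -> (6,-0)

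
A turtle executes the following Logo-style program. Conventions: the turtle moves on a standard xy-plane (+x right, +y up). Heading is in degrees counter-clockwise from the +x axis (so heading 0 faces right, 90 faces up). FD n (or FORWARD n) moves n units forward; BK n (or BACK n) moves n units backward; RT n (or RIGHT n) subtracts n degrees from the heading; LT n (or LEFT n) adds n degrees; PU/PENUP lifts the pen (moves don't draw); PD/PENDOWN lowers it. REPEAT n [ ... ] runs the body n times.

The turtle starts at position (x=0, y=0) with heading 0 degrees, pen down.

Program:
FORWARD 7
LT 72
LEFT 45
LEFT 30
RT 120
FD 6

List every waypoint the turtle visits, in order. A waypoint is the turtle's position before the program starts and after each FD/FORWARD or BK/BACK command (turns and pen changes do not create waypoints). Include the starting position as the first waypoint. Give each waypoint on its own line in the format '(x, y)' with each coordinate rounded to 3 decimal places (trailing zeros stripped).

Executing turtle program step by step:
Start: pos=(0,0), heading=0, pen down
FD 7: (0,0) -> (7,0) [heading=0, draw]
LT 72: heading 0 -> 72
LT 45: heading 72 -> 117
LT 30: heading 117 -> 147
RT 120: heading 147 -> 27
FD 6: (7,0) -> (12.346,2.724) [heading=27, draw]
Final: pos=(12.346,2.724), heading=27, 2 segment(s) drawn
Waypoints (3 total):
(0, 0)
(7, 0)
(12.346, 2.724)

Answer: (0, 0)
(7, 0)
(12.346, 2.724)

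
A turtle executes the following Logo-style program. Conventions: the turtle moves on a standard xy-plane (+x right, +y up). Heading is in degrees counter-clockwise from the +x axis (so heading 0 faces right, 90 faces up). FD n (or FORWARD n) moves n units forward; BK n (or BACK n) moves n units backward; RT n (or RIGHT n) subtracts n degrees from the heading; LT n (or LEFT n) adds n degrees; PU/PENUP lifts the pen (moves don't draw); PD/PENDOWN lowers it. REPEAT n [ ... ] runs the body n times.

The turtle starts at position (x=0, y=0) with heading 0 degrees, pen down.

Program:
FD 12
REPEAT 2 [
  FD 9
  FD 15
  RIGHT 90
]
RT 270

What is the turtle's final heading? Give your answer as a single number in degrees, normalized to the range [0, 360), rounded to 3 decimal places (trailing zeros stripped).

Answer: 270

Derivation:
Executing turtle program step by step:
Start: pos=(0,0), heading=0, pen down
FD 12: (0,0) -> (12,0) [heading=0, draw]
REPEAT 2 [
  -- iteration 1/2 --
  FD 9: (12,0) -> (21,0) [heading=0, draw]
  FD 15: (21,0) -> (36,0) [heading=0, draw]
  RT 90: heading 0 -> 270
  -- iteration 2/2 --
  FD 9: (36,0) -> (36,-9) [heading=270, draw]
  FD 15: (36,-9) -> (36,-24) [heading=270, draw]
  RT 90: heading 270 -> 180
]
RT 270: heading 180 -> 270
Final: pos=(36,-24), heading=270, 5 segment(s) drawn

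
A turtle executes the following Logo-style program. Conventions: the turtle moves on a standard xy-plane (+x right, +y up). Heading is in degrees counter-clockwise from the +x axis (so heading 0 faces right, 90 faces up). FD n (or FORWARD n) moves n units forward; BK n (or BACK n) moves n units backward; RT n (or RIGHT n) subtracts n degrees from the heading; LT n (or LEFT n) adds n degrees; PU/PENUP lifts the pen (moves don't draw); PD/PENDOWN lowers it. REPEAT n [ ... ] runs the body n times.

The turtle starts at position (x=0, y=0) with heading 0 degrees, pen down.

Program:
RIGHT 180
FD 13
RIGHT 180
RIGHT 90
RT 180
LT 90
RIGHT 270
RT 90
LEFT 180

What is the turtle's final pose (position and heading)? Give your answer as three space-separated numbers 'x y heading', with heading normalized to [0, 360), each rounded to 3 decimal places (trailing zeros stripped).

Executing turtle program step by step:
Start: pos=(0,0), heading=0, pen down
RT 180: heading 0 -> 180
FD 13: (0,0) -> (-13,0) [heading=180, draw]
RT 180: heading 180 -> 0
RT 90: heading 0 -> 270
RT 180: heading 270 -> 90
LT 90: heading 90 -> 180
RT 270: heading 180 -> 270
RT 90: heading 270 -> 180
LT 180: heading 180 -> 0
Final: pos=(-13,0), heading=0, 1 segment(s) drawn

Answer: -13 0 0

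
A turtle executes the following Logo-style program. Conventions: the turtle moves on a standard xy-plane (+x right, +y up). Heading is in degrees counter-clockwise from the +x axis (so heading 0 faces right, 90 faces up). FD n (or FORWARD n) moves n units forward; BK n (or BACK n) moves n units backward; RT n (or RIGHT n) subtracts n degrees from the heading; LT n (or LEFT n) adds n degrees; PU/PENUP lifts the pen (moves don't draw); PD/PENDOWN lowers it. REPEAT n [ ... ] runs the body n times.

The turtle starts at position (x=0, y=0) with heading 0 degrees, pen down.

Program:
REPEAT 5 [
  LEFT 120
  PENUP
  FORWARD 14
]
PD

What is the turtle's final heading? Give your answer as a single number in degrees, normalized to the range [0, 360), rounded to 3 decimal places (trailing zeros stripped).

Executing turtle program step by step:
Start: pos=(0,0), heading=0, pen down
REPEAT 5 [
  -- iteration 1/5 --
  LT 120: heading 0 -> 120
  PU: pen up
  FD 14: (0,0) -> (-7,12.124) [heading=120, move]
  -- iteration 2/5 --
  LT 120: heading 120 -> 240
  PU: pen up
  FD 14: (-7,12.124) -> (-14,0) [heading=240, move]
  -- iteration 3/5 --
  LT 120: heading 240 -> 0
  PU: pen up
  FD 14: (-14,0) -> (0,0) [heading=0, move]
  -- iteration 4/5 --
  LT 120: heading 0 -> 120
  PU: pen up
  FD 14: (0,0) -> (-7,12.124) [heading=120, move]
  -- iteration 5/5 --
  LT 120: heading 120 -> 240
  PU: pen up
  FD 14: (-7,12.124) -> (-14,0) [heading=240, move]
]
PD: pen down
Final: pos=(-14,0), heading=240, 0 segment(s) drawn

Answer: 240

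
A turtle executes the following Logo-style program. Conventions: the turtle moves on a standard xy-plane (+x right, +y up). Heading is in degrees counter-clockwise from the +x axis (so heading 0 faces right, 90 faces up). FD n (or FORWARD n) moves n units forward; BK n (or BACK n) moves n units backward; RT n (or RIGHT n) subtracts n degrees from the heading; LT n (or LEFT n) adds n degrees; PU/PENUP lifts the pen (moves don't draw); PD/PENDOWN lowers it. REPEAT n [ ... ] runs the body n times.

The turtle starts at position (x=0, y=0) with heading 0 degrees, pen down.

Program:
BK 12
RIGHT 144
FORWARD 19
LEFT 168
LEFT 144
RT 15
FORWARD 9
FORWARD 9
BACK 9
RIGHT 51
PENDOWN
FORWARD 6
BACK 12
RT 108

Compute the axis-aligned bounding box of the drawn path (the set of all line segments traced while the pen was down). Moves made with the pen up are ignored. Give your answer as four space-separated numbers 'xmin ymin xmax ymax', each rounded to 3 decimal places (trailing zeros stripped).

Answer: -43.409 -12.951 0 0

Derivation:
Executing turtle program step by step:
Start: pos=(0,0), heading=0, pen down
BK 12: (0,0) -> (-12,0) [heading=0, draw]
RT 144: heading 0 -> 216
FD 19: (-12,0) -> (-27.371,-11.168) [heading=216, draw]
LT 168: heading 216 -> 24
LT 144: heading 24 -> 168
RT 15: heading 168 -> 153
FD 9: (-27.371,-11.168) -> (-35.39,-7.082) [heading=153, draw]
FD 9: (-35.39,-7.082) -> (-43.409,-2.996) [heading=153, draw]
BK 9: (-43.409,-2.996) -> (-35.39,-7.082) [heading=153, draw]
RT 51: heading 153 -> 102
PD: pen down
FD 6: (-35.39,-7.082) -> (-36.638,-1.213) [heading=102, draw]
BK 12: (-36.638,-1.213) -> (-34.143,-12.951) [heading=102, draw]
RT 108: heading 102 -> 354
Final: pos=(-34.143,-12.951), heading=354, 7 segment(s) drawn

Segment endpoints: x in {-43.409, -36.638, -35.39, -34.143, -27.371, -12, 0}, y in {-12.951, -11.168, -7.082, -2.996, -1.213, 0}
xmin=-43.409, ymin=-12.951, xmax=0, ymax=0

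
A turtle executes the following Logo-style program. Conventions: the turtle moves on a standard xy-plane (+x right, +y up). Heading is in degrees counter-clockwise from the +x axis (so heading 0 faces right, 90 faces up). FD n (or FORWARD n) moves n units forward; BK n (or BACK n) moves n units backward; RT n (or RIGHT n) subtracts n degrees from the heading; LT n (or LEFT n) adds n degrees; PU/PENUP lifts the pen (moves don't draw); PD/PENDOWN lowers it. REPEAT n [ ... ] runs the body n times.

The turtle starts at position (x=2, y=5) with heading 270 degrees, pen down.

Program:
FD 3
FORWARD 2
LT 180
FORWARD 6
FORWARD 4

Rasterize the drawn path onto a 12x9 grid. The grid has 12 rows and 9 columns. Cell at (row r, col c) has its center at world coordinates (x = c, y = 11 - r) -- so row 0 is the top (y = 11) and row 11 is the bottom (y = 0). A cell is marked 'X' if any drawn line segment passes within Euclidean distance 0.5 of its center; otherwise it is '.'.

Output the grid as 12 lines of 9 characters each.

Segment 0: (2,5) -> (2,2)
Segment 1: (2,2) -> (2,0)
Segment 2: (2,0) -> (2,6)
Segment 3: (2,6) -> (2,10)

Answer: .........
..X......
..X......
..X......
..X......
..X......
..X......
..X......
..X......
..X......
..X......
..X......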